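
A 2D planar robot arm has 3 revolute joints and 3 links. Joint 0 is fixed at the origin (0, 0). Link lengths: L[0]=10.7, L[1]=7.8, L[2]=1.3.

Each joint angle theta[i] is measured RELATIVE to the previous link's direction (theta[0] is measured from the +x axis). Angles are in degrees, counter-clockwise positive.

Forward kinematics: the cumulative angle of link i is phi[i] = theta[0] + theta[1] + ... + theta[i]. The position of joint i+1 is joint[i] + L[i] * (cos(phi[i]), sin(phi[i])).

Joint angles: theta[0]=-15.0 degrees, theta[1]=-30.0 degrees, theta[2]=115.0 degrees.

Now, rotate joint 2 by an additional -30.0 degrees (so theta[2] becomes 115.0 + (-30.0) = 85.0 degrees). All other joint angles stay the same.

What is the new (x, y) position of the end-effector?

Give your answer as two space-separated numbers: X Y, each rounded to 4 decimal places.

Answer: 16.8467 -7.4492

Derivation:
joint[0] = (0.0000, 0.0000)  (base)
link 0: phi[0] = -15 = -15 deg
  cos(-15 deg) = 0.9659, sin(-15 deg) = -0.2588
  joint[1] = (0.0000, 0.0000) + 10.7 * (0.9659, -0.2588) = (0.0000 + 10.3354, 0.0000 + -2.7694) = (10.3354, -2.7694)
link 1: phi[1] = -15 + -30 = -45 deg
  cos(-45 deg) = 0.7071, sin(-45 deg) = -0.7071
  joint[2] = (10.3354, -2.7694) + 7.8 * (0.7071, -0.7071) = (10.3354 + 5.5154, -2.7694 + -5.5154) = (15.8508, -8.2848)
link 2: phi[2] = -15 + -30 + 85 = 40 deg
  cos(40 deg) = 0.7660, sin(40 deg) = 0.6428
  joint[3] = (15.8508, -8.2848) + 1.3 * (0.7660, 0.6428) = (15.8508 + 0.9959, -8.2848 + 0.8356) = (16.8467, -7.4492)
End effector: (16.8467, -7.4492)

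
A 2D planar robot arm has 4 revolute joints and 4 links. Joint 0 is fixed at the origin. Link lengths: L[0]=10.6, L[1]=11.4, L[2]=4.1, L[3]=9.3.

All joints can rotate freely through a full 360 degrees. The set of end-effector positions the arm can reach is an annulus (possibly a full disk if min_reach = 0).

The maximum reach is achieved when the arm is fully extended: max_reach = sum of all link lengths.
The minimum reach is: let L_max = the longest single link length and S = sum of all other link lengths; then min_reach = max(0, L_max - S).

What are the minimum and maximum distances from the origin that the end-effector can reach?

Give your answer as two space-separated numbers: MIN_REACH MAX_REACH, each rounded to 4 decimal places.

Answer: 0.0000 35.4000

Derivation:
Link lengths: [10.6, 11.4, 4.1, 9.3]
max_reach = 10.6 + 11.4 + 4.1 + 9.3 = 35.4
L_max = max([10.6, 11.4, 4.1, 9.3]) = 11.4
S (sum of others) = 35.4 - 11.4 = 24
min_reach = max(0, 11.4 - 24) = max(0, -12.6) = 0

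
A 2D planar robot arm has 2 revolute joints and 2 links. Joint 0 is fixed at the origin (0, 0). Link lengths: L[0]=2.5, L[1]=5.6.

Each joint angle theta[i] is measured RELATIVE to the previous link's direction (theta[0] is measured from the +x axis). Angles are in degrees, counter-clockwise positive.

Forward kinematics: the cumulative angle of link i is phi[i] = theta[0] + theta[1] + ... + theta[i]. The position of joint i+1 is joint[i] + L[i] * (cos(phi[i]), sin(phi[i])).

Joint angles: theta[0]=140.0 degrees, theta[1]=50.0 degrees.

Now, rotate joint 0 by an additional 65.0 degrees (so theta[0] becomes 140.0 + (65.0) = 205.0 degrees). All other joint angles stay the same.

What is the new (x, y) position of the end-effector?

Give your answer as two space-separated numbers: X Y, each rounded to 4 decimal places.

joint[0] = (0.0000, 0.0000)  (base)
link 0: phi[0] = 205 = 205 deg
  cos(205 deg) = -0.9063, sin(205 deg) = -0.4226
  joint[1] = (0.0000, 0.0000) + 2.5 * (-0.9063, -0.4226) = (0.0000 + -2.2658, 0.0000 + -1.0565) = (-2.2658, -1.0565)
link 1: phi[1] = 205 + 50 = 255 deg
  cos(255 deg) = -0.2588, sin(255 deg) = -0.9659
  joint[2] = (-2.2658, -1.0565) + 5.6 * (-0.2588, -0.9659) = (-2.2658 + -1.4494, -1.0565 + -5.4092) = (-3.7152, -6.4657)
End effector: (-3.7152, -6.4657)

Answer: -3.7152 -6.4657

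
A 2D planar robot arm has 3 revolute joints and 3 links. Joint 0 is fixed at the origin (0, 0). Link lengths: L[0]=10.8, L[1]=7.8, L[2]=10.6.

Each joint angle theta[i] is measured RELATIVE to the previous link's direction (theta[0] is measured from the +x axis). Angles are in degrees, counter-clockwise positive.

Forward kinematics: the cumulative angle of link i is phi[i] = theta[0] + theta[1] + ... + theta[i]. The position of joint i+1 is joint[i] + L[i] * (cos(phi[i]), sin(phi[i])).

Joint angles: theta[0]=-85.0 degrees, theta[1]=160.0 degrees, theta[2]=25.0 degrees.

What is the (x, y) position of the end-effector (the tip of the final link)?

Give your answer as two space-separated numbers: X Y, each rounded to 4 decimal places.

joint[0] = (0.0000, 0.0000)  (base)
link 0: phi[0] = -85 = -85 deg
  cos(-85 deg) = 0.0872, sin(-85 deg) = -0.9962
  joint[1] = (0.0000, 0.0000) + 10.8 * (0.0872, -0.9962) = (0.0000 + 0.9413, 0.0000 + -10.7589) = (0.9413, -10.7589)
link 1: phi[1] = -85 + 160 = 75 deg
  cos(75 deg) = 0.2588, sin(75 deg) = 0.9659
  joint[2] = (0.9413, -10.7589) + 7.8 * (0.2588, 0.9659) = (0.9413 + 2.0188, -10.7589 + 7.5342) = (2.9601, -3.2247)
link 2: phi[2] = -85 + 160 + 25 = 100 deg
  cos(100 deg) = -0.1736, sin(100 deg) = 0.9848
  joint[3] = (2.9601, -3.2247) + 10.6 * (-0.1736, 0.9848) = (2.9601 + -1.8407, -3.2247 + 10.4390) = (1.1194, 7.2143)
End effector: (1.1194, 7.2143)

Answer: 1.1194 7.2143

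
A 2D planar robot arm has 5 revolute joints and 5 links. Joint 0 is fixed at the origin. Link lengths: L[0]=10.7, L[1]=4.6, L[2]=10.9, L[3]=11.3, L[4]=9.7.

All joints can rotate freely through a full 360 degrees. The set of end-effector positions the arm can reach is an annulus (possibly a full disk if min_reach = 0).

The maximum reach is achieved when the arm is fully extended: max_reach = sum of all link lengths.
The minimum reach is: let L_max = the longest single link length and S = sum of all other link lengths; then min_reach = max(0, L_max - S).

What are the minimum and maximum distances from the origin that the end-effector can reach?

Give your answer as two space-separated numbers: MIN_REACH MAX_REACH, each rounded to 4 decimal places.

Link lengths: [10.7, 4.6, 10.9, 11.3, 9.7]
max_reach = 10.7 + 4.6 + 10.9 + 11.3 + 9.7 = 47.2
L_max = max([10.7, 4.6, 10.9, 11.3, 9.7]) = 11.3
S (sum of others) = 47.2 - 11.3 = 35.9
min_reach = max(0, 11.3 - 35.9) = max(0, -24.6) = 0

Answer: 0.0000 47.2000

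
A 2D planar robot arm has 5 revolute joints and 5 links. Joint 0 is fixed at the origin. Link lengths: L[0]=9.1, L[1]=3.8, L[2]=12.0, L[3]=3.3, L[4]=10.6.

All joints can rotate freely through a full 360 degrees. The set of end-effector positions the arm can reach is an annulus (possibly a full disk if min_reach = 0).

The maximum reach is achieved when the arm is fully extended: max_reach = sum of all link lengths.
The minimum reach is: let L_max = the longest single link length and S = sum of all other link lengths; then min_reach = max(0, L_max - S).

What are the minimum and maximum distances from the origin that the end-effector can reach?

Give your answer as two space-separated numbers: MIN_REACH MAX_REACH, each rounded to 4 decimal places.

Answer: 0.0000 38.8000

Derivation:
Link lengths: [9.1, 3.8, 12.0, 3.3, 10.6]
max_reach = 9.1 + 3.8 + 12 + 3.3 + 10.6 = 38.8
L_max = max([9.1, 3.8, 12.0, 3.3, 10.6]) = 12
S (sum of others) = 38.8 - 12 = 26.8
min_reach = max(0, 12 - 26.8) = max(0, -14.8) = 0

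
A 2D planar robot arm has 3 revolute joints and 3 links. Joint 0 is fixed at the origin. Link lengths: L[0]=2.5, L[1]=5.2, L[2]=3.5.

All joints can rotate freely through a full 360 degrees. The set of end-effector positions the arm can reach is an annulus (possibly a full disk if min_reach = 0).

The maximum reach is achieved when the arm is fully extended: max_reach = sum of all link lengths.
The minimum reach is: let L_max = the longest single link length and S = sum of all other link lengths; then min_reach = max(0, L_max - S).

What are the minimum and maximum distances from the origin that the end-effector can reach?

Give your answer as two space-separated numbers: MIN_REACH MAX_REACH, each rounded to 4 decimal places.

Answer: 0.0000 11.2000

Derivation:
Link lengths: [2.5, 5.2, 3.5]
max_reach = 2.5 + 5.2 + 3.5 = 11.2
L_max = max([2.5, 5.2, 3.5]) = 5.2
S (sum of others) = 11.2 - 5.2 = 6
min_reach = max(0, 5.2 - 6) = max(0, -0.8) = 0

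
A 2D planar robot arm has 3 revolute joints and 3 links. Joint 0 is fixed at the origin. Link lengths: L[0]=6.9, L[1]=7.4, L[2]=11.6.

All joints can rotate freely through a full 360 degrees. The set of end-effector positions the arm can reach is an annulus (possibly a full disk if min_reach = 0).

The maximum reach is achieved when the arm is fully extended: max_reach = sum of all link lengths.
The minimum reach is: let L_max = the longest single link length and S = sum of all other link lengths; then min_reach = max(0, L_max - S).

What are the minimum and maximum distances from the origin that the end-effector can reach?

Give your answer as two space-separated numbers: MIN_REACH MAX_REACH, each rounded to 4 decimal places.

Link lengths: [6.9, 7.4, 11.6]
max_reach = 6.9 + 7.4 + 11.6 = 25.9
L_max = max([6.9, 7.4, 11.6]) = 11.6
S (sum of others) = 25.9 - 11.6 = 14.3
min_reach = max(0, 11.6 - 14.3) = max(0, -2.7) = 0

Answer: 0.0000 25.9000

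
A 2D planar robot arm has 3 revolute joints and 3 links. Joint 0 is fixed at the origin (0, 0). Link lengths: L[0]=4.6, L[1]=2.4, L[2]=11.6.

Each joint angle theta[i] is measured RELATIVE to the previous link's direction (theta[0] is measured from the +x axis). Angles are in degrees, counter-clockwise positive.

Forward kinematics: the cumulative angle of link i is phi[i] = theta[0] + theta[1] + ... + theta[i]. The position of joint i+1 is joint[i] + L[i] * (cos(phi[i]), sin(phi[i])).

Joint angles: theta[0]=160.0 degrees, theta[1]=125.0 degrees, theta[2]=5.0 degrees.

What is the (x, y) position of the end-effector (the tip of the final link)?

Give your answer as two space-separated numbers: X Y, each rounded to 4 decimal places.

joint[0] = (0.0000, 0.0000)  (base)
link 0: phi[0] = 160 = 160 deg
  cos(160 deg) = -0.9397, sin(160 deg) = 0.3420
  joint[1] = (0.0000, 0.0000) + 4.6 * (-0.9397, 0.3420) = (0.0000 + -4.3226, 0.0000 + 1.5733) = (-4.3226, 1.5733)
link 1: phi[1] = 160 + 125 = 285 deg
  cos(285 deg) = 0.2588, sin(285 deg) = -0.9659
  joint[2] = (-4.3226, 1.5733) + 2.4 * (0.2588, -0.9659) = (-4.3226 + 0.6212, 1.5733 + -2.3182) = (-3.7014, -0.7449)
link 2: phi[2] = 160 + 125 + 5 = 290 deg
  cos(290 deg) = 0.3420, sin(290 deg) = -0.9397
  joint[3] = (-3.7014, -0.7449) + 11.6 * (0.3420, -0.9397) = (-3.7014 + 3.9674, -0.7449 + -10.9004) = (0.2660, -11.6454)
End effector: (0.2660, -11.6454)

Answer: 0.2660 -11.6454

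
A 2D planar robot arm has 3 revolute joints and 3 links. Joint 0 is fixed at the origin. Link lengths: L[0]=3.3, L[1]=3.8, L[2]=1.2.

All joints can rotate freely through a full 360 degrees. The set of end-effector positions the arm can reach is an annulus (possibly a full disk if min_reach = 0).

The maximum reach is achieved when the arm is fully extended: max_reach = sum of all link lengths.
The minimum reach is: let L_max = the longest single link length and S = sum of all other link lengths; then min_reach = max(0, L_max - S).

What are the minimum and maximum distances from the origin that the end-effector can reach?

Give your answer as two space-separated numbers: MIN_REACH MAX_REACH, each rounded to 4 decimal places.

Answer: 0.0000 8.3000

Derivation:
Link lengths: [3.3, 3.8, 1.2]
max_reach = 3.3 + 3.8 + 1.2 = 8.3
L_max = max([3.3, 3.8, 1.2]) = 3.8
S (sum of others) = 8.3 - 3.8 = 4.5
min_reach = max(0, 3.8 - 4.5) = max(0, -0.7) = 0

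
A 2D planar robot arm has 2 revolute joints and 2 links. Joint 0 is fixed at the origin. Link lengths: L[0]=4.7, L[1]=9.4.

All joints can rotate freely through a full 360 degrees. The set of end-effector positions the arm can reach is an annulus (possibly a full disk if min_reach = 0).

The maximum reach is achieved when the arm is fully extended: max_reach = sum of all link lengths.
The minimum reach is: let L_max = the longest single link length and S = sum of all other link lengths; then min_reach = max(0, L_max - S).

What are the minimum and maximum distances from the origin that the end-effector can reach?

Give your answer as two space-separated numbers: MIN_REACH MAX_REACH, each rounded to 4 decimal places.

Link lengths: [4.7, 9.4]
max_reach = 4.7 + 9.4 = 14.1
L_max = max([4.7, 9.4]) = 9.4
S (sum of others) = 14.1 - 9.4 = 4.7
min_reach = max(0, 9.4 - 4.7) = max(0, 4.7) = 4.7

Answer: 4.7000 14.1000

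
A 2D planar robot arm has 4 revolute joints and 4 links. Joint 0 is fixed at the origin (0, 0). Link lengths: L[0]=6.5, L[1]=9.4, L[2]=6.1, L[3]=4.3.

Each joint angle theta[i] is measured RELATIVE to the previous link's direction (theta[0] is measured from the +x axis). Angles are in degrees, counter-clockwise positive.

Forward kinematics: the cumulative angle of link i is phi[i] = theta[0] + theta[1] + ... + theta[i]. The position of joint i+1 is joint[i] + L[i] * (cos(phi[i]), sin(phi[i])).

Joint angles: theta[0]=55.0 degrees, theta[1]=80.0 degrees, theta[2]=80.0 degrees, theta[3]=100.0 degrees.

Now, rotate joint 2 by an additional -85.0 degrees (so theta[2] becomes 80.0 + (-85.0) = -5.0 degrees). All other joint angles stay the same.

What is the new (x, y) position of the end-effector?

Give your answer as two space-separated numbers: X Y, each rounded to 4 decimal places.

joint[0] = (0.0000, 0.0000)  (base)
link 0: phi[0] = 55 = 55 deg
  cos(55 deg) = 0.5736, sin(55 deg) = 0.8192
  joint[1] = (0.0000, 0.0000) + 6.5 * (0.5736, 0.8192) = (0.0000 + 3.7282, 0.0000 + 5.3245) = (3.7282, 5.3245)
link 1: phi[1] = 55 + 80 = 135 deg
  cos(135 deg) = -0.7071, sin(135 deg) = 0.7071
  joint[2] = (3.7282, 5.3245) + 9.4 * (-0.7071, 0.7071) = (3.7282 + -6.6468, 5.3245 + 6.6468) = (-2.9186, 11.9713)
link 2: phi[2] = 55 + 80 + -5 = 130 deg
  cos(130 deg) = -0.6428, sin(130 deg) = 0.7660
  joint[3] = (-2.9186, 11.9713) + 6.1 * (-0.6428, 0.7660) = (-2.9186 + -3.9210, 11.9713 + 4.6729) = (-6.8396, 16.6442)
link 3: phi[3] = 55 + 80 + -5 + 100 = 230 deg
  cos(230 deg) = -0.6428, sin(230 deg) = -0.7660
  joint[4] = (-6.8396, 16.6442) + 4.3 * (-0.6428, -0.7660) = (-6.8396 + -2.7640, 16.6442 + -3.2940) = (-9.6035, 13.3502)
End effector: (-9.6035, 13.3502)

Answer: -9.6035 13.3502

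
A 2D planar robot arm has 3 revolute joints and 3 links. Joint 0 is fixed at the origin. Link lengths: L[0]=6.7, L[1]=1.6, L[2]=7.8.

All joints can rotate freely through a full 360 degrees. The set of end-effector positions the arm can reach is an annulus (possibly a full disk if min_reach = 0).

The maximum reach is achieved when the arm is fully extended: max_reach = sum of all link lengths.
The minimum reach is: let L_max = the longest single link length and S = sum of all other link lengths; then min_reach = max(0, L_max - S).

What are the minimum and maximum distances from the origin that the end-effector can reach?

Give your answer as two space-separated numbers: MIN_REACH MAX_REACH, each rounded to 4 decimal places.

Link lengths: [6.7, 1.6, 7.8]
max_reach = 6.7 + 1.6 + 7.8 = 16.1
L_max = max([6.7, 1.6, 7.8]) = 7.8
S (sum of others) = 16.1 - 7.8 = 8.3
min_reach = max(0, 7.8 - 8.3) = max(0, -0.5) = 0

Answer: 0.0000 16.1000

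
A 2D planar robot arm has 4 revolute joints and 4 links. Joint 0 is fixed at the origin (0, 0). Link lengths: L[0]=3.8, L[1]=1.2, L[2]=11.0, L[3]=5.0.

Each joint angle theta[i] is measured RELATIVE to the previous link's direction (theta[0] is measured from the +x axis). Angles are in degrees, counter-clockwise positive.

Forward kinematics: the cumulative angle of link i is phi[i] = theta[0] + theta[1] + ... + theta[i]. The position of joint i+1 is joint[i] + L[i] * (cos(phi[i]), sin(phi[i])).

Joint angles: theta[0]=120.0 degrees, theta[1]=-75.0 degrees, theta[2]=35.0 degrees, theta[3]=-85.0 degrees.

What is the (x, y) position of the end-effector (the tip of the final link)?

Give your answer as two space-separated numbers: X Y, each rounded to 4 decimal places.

joint[0] = (0.0000, 0.0000)  (base)
link 0: phi[0] = 120 = 120 deg
  cos(120 deg) = -0.5000, sin(120 deg) = 0.8660
  joint[1] = (0.0000, 0.0000) + 3.8 * (-0.5000, 0.8660) = (0.0000 + -1.9000, 0.0000 + 3.2909) = (-1.9000, 3.2909)
link 1: phi[1] = 120 + -75 = 45 deg
  cos(45 deg) = 0.7071, sin(45 deg) = 0.7071
  joint[2] = (-1.9000, 3.2909) + 1.2 * (0.7071, 0.7071) = (-1.9000 + 0.8485, 3.2909 + 0.8485) = (-1.0515, 4.1394)
link 2: phi[2] = 120 + -75 + 35 = 80 deg
  cos(80 deg) = 0.1736, sin(80 deg) = 0.9848
  joint[3] = (-1.0515, 4.1394) + 11 * (0.1736, 0.9848) = (-1.0515 + 1.9101, 4.1394 + 10.8329) = (0.8587, 14.9723)
link 3: phi[3] = 120 + -75 + 35 + -85 = -5 deg
  cos(-5 deg) = 0.9962, sin(-5 deg) = -0.0872
  joint[4] = (0.8587, 14.9723) + 5 * (0.9962, -0.0872) = (0.8587 + 4.9810, 14.9723 + -0.4358) = (5.8396, 14.5365)
End effector: (5.8396, 14.5365)

Answer: 5.8396 14.5365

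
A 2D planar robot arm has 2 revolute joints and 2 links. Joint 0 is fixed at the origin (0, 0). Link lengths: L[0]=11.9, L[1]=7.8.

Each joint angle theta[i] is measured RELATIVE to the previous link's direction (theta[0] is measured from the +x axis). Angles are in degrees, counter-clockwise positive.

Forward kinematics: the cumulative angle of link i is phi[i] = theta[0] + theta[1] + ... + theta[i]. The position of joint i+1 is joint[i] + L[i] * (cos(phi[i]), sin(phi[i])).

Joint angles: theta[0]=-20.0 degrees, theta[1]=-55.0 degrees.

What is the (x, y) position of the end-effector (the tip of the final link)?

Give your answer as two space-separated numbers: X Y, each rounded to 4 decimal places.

Answer: 13.2011 -11.6043

Derivation:
joint[0] = (0.0000, 0.0000)  (base)
link 0: phi[0] = -20 = -20 deg
  cos(-20 deg) = 0.9397, sin(-20 deg) = -0.3420
  joint[1] = (0.0000, 0.0000) + 11.9 * (0.9397, -0.3420) = (0.0000 + 11.1823, 0.0000 + -4.0700) = (11.1823, -4.0700)
link 1: phi[1] = -20 + -55 = -75 deg
  cos(-75 deg) = 0.2588, sin(-75 deg) = -0.9659
  joint[2] = (11.1823, -4.0700) + 7.8 * (0.2588, -0.9659) = (11.1823 + 2.0188, -4.0700 + -7.5342) = (13.2011, -11.6043)
End effector: (13.2011, -11.6043)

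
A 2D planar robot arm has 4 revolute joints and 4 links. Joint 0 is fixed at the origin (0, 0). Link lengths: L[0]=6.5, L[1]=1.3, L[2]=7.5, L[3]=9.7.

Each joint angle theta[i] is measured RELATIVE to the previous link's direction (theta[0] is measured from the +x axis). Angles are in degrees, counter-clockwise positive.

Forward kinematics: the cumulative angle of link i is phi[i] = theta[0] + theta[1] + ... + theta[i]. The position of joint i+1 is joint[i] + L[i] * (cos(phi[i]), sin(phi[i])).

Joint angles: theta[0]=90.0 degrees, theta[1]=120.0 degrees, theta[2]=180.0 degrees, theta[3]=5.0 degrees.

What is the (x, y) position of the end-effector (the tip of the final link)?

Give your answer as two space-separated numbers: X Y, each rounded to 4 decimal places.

joint[0] = (0.0000, 0.0000)  (base)
link 0: phi[0] = 90 = 90 deg
  cos(90 deg) = 0.0000, sin(90 deg) = 1.0000
  joint[1] = (0.0000, 0.0000) + 6.5 * (0.0000, 1.0000) = (0.0000 + 0.0000, 0.0000 + 6.5000) = (0.0000, 6.5000)
link 1: phi[1] = 90 + 120 = 210 deg
  cos(210 deg) = -0.8660, sin(210 deg) = -0.5000
  joint[2] = (0.0000, 6.5000) + 1.3 * (-0.8660, -0.5000) = (0.0000 + -1.1258, 6.5000 + -0.6500) = (-1.1258, 5.8500)
link 2: phi[2] = 90 + 120 + 180 = 390 deg
  cos(390 deg) = 0.8660, sin(390 deg) = 0.5000
  joint[3] = (-1.1258, 5.8500) + 7.5 * (0.8660, 0.5000) = (-1.1258 + 6.4952, 5.8500 + 3.7500) = (5.3694, 9.6000)
link 3: phi[3] = 90 + 120 + 180 + 5 = 395 deg
  cos(395 deg) = 0.8192, sin(395 deg) = 0.5736
  joint[4] = (5.3694, 9.6000) + 9.7 * (0.8192, 0.5736) = (5.3694 + 7.9458, 9.6000 + 5.5637) = (13.3151, 15.1637)
End effector: (13.3151, 15.1637)

Answer: 13.3151 15.1637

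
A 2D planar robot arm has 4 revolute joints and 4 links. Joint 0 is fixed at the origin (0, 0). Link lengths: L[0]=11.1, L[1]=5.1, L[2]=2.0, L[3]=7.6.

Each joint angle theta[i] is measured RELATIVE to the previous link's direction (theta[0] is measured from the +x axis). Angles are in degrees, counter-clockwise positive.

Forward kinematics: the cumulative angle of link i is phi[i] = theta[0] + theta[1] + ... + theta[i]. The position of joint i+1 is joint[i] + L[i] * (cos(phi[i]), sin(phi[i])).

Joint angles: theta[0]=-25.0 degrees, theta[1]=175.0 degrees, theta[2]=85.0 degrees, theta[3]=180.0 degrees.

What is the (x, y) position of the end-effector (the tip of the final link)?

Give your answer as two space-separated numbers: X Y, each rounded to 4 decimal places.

joint[0] = (0.0000, 0.0000)  (base)
link 0: phi[0] = -25 = -25 deg
  cos(-25 deg) = 0.9063, sin(-25 deg) = -0.4226
  joint[1] = (0.0000, 0.0000) + 11.1 * (0.9063, -0.4226) = (0.0000 + 10.0600, 0.0000 + -4.6911) = (10.0600, -4.6911)
link 1: phi[1] = -25 + 175 = 150 deg
  cos(150 deg) = -0.8660, sin(150 deg) = 0.5000
  joint[2] = (10.0600, -4.6911) + 5.1 * (-0.8660, 0.5000) = (10.0600 + -4.4167, -4.6911 + 2.5500) = (5.6433, -2.1411)
link 2: phi[2] = -25 + 175 + 85 = 235 deg
  cos(235 deg) = -0.5736, sin(235 deg) = -0.8192
  joint[3] = (5.6433, -2.1411) + 2 * (-0.5736, -0.8192) = (5.6433 + -1.1472, -2.1411 + -1.6383) = (4.4961, -3.7794)
link 3: phi[3] = -25 + 175 + 85 + 180 = 415 deg
  cos(415 deg) = 0.5736, sin(415 deg) = 0.8192
  joint[4] = (4.4961, -3.7794) + 7.6 * (0.5736, 0.8192) = (4.4961 + 4.3592, -3.7794 + 6.2256) = (8.8553, 2.4462)
End effector: (8.8553, 2.4462)

Answer: 8.8553 2.4462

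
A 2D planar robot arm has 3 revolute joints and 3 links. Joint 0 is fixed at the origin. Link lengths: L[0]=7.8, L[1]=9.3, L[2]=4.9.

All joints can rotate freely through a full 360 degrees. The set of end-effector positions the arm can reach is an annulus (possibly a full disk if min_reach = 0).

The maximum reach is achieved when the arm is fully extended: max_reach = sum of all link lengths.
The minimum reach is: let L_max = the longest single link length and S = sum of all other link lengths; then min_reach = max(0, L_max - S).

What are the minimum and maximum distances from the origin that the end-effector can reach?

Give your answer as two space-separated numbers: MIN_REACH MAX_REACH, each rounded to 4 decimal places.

Answer: 0.0000 22.0000

Derivation:
Link lengths: [7.8, 9.3, 4.9]
max_reach = 7.8 + 9.3 + 4.9 = 22
L_max = max([7.8, 9.3, 4.9]) = 9.3
S (sum of others) = 22 - 9.3 = 12.7
min_reach = max(0, 9.3 - 12.7) = max(0, -3.4) = 0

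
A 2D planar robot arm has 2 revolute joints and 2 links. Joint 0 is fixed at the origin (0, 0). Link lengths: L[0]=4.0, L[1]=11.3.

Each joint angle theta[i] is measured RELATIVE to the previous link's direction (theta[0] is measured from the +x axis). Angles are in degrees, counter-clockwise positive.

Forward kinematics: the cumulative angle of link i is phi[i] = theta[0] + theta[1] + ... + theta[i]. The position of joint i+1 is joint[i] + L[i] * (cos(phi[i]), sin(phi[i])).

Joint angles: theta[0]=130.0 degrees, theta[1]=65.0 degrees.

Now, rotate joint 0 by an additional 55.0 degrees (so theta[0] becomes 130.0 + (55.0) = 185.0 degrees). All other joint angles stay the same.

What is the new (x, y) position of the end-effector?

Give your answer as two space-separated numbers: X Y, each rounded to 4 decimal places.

Answer: -7.8496 -10.9671

Derivation:
joint[0] = (0.0000, 0.0000)  (base)
link 0: phi[0] = 185 = 185 deg
  cos(185 deg) = -0.9962, sin(185 deg) = -0.0872
  joint[1] = (0.0000, 0.0000) + 4 * (-0.9962, -0.0872) = (0.0000 + -3.9848, 0.0000 + -0.3486) = (-3.9848, -0.3486)
link 1: phi[1] = 185 + 65 = 250 deg
  cos(250 deg) = -0.3420, sin(250 deg) = -0.9397
  joint[2] = (-3.9848, -0.3486) + 11.3 * (-0.3420, -0.9397) = (-3.9848 + -3.8648, -0.3486 + -10.6185) = (-7.8496, -10.9671)
End effector: (-7.8496, -10.9671)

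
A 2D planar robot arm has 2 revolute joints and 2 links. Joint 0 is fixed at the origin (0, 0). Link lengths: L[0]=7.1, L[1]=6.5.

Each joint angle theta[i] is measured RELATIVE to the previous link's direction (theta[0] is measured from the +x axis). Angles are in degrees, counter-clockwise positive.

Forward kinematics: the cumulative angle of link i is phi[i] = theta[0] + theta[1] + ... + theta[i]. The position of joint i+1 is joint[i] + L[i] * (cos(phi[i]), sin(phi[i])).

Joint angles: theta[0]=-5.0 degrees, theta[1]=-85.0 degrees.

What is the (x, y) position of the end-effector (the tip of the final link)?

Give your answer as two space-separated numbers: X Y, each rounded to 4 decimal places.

Answer: 7.0730 -7.1188

Derivation:
joint[0] = (0.0000, 0.0000)  (base)
link 0: phi[0] = -5 = -5 deg
  cos(-5 deg) = 0.9962, sin(-5 deg) = -0.0872
  joint[1] = (0.0000, 0.0000) + 7.1 * (0.9962, -0.0872) = (0.0000 + 7.0730, 0.0000 + -0.6188) = (7.0730, -0.6188)
link 1: phi[1] = -5 + -85 = -90 deg
  cos(-90 deg) = 0.0000, sin(-90 deg) = -1.0000
  joint[2] = (7.0730, -0.6188) + 6.5 * (0.0000, -1.0000) = (7.0730 + 0.0000, -0.6188 + -6.5000) = (7.0730, -7.1188)
End effector: (7.0730, -7.1188)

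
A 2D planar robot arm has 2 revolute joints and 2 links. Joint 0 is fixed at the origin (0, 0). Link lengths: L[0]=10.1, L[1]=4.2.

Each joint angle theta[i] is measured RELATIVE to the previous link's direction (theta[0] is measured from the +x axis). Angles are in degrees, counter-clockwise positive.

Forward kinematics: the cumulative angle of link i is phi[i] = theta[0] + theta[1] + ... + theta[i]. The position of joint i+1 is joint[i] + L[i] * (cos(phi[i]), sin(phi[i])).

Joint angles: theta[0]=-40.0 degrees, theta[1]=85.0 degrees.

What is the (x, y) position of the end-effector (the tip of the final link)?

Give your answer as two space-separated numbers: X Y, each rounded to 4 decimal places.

Answer: 10.7069 -3.5223

Derivation:
joint[0] = (0.0000, 0.0000)  (base)
link 0: phi[0] = -40 = -40 deg
  cos(-40 deg) = 0.7660, sin(-40 deg) = -0.6428
  joint[1] = (0.0000, 0.0000) + 10.1 * (0.7660, -0.6428) = (0.0000 + 7.7370, 0.0000 + -6.4922) = (7.7370, -6.4922)
link 1: phi[1] = -40 + 85 = 45 deg
  cos(45 deg) = 0.7071, sin(45 deg) = 0.7071
  joint[2] = (7.7370, -6.4922) + 4.2 * (0.7071, 0.7071) = (7.7370 + 2.9698, -6.4922 + 2.9698) = (10.7069, -3.5223)
End effector: (10.7069, -3.5223)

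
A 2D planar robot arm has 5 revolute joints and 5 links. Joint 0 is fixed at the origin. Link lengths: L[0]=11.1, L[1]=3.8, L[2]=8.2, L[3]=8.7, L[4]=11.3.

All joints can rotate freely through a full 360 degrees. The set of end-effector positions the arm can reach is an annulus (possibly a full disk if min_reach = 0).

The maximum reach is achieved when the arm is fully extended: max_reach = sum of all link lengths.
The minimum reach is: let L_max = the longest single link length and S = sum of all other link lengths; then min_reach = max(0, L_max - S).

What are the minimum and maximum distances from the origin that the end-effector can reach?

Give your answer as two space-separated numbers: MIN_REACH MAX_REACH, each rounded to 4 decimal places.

Answer: 0.0000 43.1000

Derivation:
Link lengths: [11.1, 3.8, 8.2, 8.7, 11.3]
max_reach = 11.1 + 3.8 + 8.2 + 8.7 + 11.3 = 43.1
L_max = max([11.1, 3.8, 8.2, 8.7, 11.3]) = 11.3
S (sum of others) = 43.1 - 11.3 = 31.8
min_reach = max(0, 11.3 - 31.8) = max(0, -20.5) = 0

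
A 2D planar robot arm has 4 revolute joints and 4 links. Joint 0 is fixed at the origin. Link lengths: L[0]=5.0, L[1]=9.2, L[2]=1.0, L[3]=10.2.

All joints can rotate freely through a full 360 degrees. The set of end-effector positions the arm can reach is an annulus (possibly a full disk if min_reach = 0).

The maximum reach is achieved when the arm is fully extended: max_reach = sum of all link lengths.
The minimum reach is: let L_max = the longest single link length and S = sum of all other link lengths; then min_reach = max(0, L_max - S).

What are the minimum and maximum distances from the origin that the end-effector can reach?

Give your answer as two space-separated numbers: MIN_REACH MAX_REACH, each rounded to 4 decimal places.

Link lengths: [5.0, 9.2, 1.0, 10.2]
max_reach = 5 + 9.2 + 1 + 10.2 = 25.4
L_max = max([5.0, 9.2, 1.0, 10.2]) = 10.2
S (sum of others) = 25.4 - 10.2 = 15.2
min_reach = max(0, 10.2 - 15.2) = max(0, -5) = 0

Answer: 0.0000 25.4000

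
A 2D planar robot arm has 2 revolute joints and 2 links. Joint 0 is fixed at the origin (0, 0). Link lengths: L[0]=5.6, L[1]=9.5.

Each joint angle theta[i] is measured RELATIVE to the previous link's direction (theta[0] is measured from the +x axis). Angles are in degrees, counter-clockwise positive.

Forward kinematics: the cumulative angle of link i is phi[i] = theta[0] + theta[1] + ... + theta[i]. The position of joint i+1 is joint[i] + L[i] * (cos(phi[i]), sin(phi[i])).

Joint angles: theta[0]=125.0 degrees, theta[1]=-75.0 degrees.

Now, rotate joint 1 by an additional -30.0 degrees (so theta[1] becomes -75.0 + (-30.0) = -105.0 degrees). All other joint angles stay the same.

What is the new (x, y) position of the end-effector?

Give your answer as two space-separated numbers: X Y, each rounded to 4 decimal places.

Answer: 5.7151 7.8364

Derivation:
joint[0] = (0.0000, 0.0000)  (base)
link 0: phi[0] = 125 = 125 deg
  cos(125 deg) = -0.5736, sin(125 deg) = 0.8192
  joint[1] = (0.0000, 0.0000) + 5.6 * (-0.5736, 0.8192) = (0.0000 + -3.2120, 0.0000 + 4.5873) = (-3.2120, 4.5873)
link 1: phi[1] = 125 + -105 = 20 deg
  cos(20 deg) = 0.9397, sin(20 deg) = 0.3420
  joint[2] = (-3.2120, 4.5873) + 9.5 * (0.9397, 0.3420) = (-3.2120 + 8.9271, 4.5873 + 3.2492) = (5.7151, 7.8364)
End effector: (5.7151, 7.8364)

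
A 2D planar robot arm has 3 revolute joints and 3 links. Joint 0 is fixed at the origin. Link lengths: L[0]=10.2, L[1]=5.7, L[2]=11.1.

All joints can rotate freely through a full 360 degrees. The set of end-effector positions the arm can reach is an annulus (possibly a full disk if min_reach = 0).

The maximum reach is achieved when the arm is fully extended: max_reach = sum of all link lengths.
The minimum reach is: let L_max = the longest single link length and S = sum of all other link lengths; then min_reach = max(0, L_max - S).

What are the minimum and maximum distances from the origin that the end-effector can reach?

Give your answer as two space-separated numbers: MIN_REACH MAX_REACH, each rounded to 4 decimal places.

Link lengths: [10.2, 5.7, 11.1]
max_reach = 10.2 + 5.7 + 11.1 = 27
L_max = max([10.2, 5.7, 11.1]) = 11.1
S (sum of others) = 27 - 11.1 = 15.9
min_reach = max(0, 11.1 - 15.9) = max(0, -4.8) = 0

Answer: 0.0000 27.0000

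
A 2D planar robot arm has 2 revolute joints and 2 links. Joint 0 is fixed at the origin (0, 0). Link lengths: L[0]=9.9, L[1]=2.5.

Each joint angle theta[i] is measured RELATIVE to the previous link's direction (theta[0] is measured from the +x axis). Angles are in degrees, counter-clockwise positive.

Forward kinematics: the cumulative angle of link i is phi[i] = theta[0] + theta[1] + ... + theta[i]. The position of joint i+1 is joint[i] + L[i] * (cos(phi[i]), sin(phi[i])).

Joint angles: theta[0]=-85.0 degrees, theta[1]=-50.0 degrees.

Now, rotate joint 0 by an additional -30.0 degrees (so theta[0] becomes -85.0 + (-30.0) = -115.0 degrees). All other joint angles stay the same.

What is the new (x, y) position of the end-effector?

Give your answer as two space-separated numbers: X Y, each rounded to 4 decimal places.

Answer: -6.5987 -9.6195

Derivation:
joint[0] = (0.0000, 0.0000)  (base)
link 0: phi[0] = -115 = -115 deg
  cos(-115 deg) = -0.4226, sin(-115 deg) = -0.9063
  joint[1] = (0.0000, 0.0000) + 9.9 * (-0.4226, -0.9063) = (0.0000 + -4.1839, 0.0000 + -8.9724) = (-4.1839, -8.9724)
link 1: phi[1] = -115 + -50 = -165 deg
  cos(-165 deg) = -0.9659, sin(-165 deg) = -0.2588
  joint[2] = (-4.1839, -8.9724) + 2.5 * (-0.9659, -0.2588) = (-4.1839 + -2.4148, -8.9724 + -0.6470) = (-6.5987, -9.6195)
End effector: (-6.5987, -9.6195)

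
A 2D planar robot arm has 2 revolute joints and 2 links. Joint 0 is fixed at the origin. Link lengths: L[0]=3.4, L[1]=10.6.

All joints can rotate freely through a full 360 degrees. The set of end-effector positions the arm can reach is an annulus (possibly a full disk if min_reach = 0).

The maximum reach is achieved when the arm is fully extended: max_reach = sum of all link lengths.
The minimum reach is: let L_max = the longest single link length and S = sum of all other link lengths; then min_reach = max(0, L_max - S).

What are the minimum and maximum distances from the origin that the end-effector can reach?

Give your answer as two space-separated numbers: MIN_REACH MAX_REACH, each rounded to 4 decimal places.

Link lengths: [3.4, 10.6]
max_reach = 3.4 + 10.6 = 14
L_max = max([3.4, 10.6]) = 10.6
S (sum of others) = 14 - 10.6 = 3.4
min_reach = max(0, 10.6 - 3.4) = max(0, 7.2) = 7.2

Answer: 7.2000 14.0000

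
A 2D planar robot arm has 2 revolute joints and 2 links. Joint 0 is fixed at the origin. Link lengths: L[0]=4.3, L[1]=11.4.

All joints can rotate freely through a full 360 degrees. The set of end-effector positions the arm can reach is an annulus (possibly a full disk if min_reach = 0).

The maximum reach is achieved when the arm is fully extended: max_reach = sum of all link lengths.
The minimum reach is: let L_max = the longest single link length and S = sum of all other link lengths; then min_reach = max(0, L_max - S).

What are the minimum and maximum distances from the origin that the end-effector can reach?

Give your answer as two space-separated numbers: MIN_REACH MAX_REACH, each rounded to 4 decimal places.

Answer: 7.1000 15.7000

Derivation:
Link lengths: [4.3, 11.4]
max_reach = 4.3 + 11.4 = 15.7
L_max = max([4.3, 11.4]) = 11.4
S (sum of others) = 15.7 - 11.4 = 4.3
min_reach = max(0, 11.4 - 4.3) = max(0, 7.1) = 7.1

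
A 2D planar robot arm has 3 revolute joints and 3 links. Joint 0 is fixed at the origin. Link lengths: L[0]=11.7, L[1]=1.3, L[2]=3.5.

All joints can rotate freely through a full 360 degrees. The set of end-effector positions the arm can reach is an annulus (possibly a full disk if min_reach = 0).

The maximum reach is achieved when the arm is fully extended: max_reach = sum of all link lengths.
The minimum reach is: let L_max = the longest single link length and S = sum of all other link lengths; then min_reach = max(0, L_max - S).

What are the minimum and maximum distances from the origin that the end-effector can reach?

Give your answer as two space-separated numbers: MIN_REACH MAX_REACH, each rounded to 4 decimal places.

Link lengths: [11.7, 1.3, 3.5]
max_reach = 11.7 + 1.3 + 3.5 = 16.5
L_max = max([11.7, 1.3, 3.5]) = 11.7
S (sum of others) = 16.5 - 11.7 = 4.8
min_reach = max(0, 11.7 - 4.8) = max(0, 6.9) = 6.9

Answer: 6.9000 16.5000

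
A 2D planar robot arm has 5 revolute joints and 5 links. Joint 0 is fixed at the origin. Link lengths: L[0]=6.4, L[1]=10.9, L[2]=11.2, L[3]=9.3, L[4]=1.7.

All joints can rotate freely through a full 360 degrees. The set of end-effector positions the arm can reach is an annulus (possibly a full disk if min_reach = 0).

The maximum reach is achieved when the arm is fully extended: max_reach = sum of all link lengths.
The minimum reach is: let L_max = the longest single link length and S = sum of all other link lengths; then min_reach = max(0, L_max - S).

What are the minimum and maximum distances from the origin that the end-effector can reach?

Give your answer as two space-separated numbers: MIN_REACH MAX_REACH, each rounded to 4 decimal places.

Answer: 0.0000 39.5000

Derivation:
Link lengths: [6.4, 10.9, 11.2, 9.3, 1.7]
max_reach = 6.4 + 10.9 + 11.2 + 9.3 + 1.7 = 39.5
L_max = max([6.4, 10.9, 11.2, 9.3, 1.7]) = 11.2
S (sum of others) = 39.5 - 11.2 = 28.3
min_reach = max(0, 11.2 - 28.3) = max(0, -17.1) = 0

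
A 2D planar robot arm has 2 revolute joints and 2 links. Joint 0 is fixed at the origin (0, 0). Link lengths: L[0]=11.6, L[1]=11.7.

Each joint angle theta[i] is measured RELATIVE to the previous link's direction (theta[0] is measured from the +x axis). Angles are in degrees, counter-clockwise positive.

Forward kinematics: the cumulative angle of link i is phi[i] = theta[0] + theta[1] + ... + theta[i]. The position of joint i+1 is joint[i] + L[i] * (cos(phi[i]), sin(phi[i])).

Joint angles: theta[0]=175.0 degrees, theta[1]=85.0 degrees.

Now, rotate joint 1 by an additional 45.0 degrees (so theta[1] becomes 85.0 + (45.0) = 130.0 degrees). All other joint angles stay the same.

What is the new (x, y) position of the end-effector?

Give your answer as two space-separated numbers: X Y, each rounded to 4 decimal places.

joint[0] = (0.0000, 0.0000)  (base)
link 0: phi[0] = 175 = 175 deg
  cos(175 deg) = -0.9962, sin(175 deg) = 0.0872
  joint[1] = (0.0000, 0.0000) + 11.6 * (-0.9962, 0.0872) = (0.0000 + -11.5559, 0.0000 + 1.0110) = (-11.5559, 1.0110)
link 1: phi[1] = 175 + 130 = 305 deg
  cos(305 deg) = 0.5736, sin(305 deg) = -0.8192
  joint[2] = (-11.5559, 1.0110) + 11.7 * (0.5736, -0.8192) = (-11.5559 + 6.7108, 1.0110 + -9.5841) = (-4.8450, -8.5731)
End effector: (-4.8450, -8.5731)

Answer: -4.8450 -8.5731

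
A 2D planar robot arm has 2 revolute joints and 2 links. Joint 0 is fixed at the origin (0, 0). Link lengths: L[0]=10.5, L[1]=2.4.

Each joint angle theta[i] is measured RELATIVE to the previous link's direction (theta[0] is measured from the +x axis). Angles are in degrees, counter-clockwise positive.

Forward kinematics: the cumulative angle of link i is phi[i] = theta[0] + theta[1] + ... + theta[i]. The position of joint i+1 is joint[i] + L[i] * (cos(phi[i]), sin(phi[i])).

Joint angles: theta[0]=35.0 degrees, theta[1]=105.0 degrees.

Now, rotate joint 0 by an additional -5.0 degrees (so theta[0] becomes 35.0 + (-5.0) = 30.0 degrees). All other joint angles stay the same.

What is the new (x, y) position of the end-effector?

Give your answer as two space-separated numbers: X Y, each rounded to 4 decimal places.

Answer: 7.3962 6.9471

Derivation:
joint[0] = (0.0000, 0.0000)  (base)
link 0: phi[0] = 30 = 30 deg
  cos(30 deg) = 0.8660, sin(30 deg) = 0.5000
  joint[1] = (0.0000, 0.0000) + 10.5 * (0.8660, 0.5000) = (0.0000 + 9.0933, 0.0000 + 5.2500) = (9.0933, 5.2500)
link 1: phi[1] = 30 + 105 = 135 deg
  cos(135 deg) = -0.7071, sin(135 deg) = 0.7071
  joint[2] = (9.0933, 5.2500) + 2.4 * (-0.7071, 0.7071) = (9.0933 + -1.6971, 5.2500 + 1.6971) = (7.3962, 6.9471)
End effector: (7.3962, 6.9471)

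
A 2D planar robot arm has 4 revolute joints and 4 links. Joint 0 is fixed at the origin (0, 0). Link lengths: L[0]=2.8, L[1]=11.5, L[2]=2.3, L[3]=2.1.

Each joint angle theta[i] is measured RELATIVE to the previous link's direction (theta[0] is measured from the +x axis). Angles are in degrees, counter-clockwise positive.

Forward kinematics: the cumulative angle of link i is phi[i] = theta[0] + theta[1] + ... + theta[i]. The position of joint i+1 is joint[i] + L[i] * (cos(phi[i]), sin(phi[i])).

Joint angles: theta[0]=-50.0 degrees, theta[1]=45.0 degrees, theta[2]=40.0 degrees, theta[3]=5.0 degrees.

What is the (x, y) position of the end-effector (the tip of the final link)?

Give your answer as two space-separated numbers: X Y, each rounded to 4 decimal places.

joint[0] = (0.0000, 0.0000)  (base)
link 0: phi[0] = -50 = -50 deg
  cos(-50 deg) = 0.6428, sin(-50 deg) = -0.7660
  joint[1] = (0.0000, 0.0000) + 2.8 * (0.6428, -0.7660) = (0.0000 + 1.7998, 0.0000 + -2.1449) = (1.7998, -2.1449)
link 1: phi[1] = -50 + 45 = -5 deg
  cos(-5 deg) = 0.9962, sin(-5 deg) = -0.0872
  joint[2] = (1.7998, -2.1449) + 11.5 * (0.9962, -0.0872) = (1.7998 + 11.4562, -2.1449 + -1.0023) = (13.2560, -3.1472)
link 2: phi[2] = -50 + 45 + 40 = 35 deg
  cos(35 deg) = 0.8192, sin(35 deg) = 0.5736
  joint[3] = (13.2560, -3.1472) + 2.3 * (0.8192, 0.5736) = (13.2560 + 1.8840, -3.1472 + 1.3192) = (15.1401, -1.8280)
link 3: phi[3] = -50 + 45 + 40 + 5 = 40 deg
  cos(40 deg) = 0.7660, sin(40 deg) = 0.6428
  joint[4] = (15.1401, -1.8280) + 2.1 * (0.7660, 0.6428) = (15.1401 + 1.6087, -1.8280 + 1.3499) = (16.7488, -0.4781)
End effector: (16.7488, -0.4781)

Answer: 16.7488 -0.4781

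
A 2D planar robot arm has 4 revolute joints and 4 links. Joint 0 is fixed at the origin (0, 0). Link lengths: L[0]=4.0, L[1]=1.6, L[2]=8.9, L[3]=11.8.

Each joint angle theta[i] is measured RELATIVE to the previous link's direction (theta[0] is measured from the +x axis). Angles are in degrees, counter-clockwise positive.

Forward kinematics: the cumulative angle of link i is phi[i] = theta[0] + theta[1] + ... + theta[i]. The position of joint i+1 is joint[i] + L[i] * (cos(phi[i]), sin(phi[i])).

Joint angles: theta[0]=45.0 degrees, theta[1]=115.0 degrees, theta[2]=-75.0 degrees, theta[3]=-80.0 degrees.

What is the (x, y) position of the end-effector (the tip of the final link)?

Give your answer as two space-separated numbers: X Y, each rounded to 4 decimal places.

joint[0] = (0.0000, 0.0000)  (base)
link 0: phi[0] = 45 = 45 deg
  cos(45 deg) = 0.7071, sin(45 deg) = 0.7071
  joint[1] = (0.0000, 0.0000) + 4 * (0.7071, 0.7071) = (0.0000 + 2.8284, 0.0000 + 2.8284) = (2.8284, 2.8284)
link 1: phi[1] = 45 + 115 = 160 deg
  cos(160 deg) = -0.9397, sin(160 deg) = 0.3420
  joint[2] = (2.8284, 2.8284) + 1.6 * (-0.9397, 0.3420) = (2.8284 + -1.5035, 2.8284 + 0.5472) = (1.3249, 3.3757)
link 2: phi[2] = 45 + 115 + -75 = 85 deg
  cos(85 deg) = 0.0872, sin(85 deg) = 0.9962
  joint[3] = (1.3249, 3.3757) + 8.9 * (0.0872, 0.9962) = (1.3249 + 0.7757, 3.3757 + 8.8661) = (2.1006, 12.2418)
link 3: phi[3] = 45 + 115 + -75 + -80 = 5 deg
  cos(5 deg) = 0.9962, sin(5 deg) = 0.0872
  joint[4] = (2.1006, 12.2418) + 11.8 * (0.9962, 0.0872) = (2.1006 + 11.7551, 12.2418 + 1.0284) = (13.8557, 13.2702)
End effector: (13.8557, 13.2702)

Answer: 13.8557 13.2702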